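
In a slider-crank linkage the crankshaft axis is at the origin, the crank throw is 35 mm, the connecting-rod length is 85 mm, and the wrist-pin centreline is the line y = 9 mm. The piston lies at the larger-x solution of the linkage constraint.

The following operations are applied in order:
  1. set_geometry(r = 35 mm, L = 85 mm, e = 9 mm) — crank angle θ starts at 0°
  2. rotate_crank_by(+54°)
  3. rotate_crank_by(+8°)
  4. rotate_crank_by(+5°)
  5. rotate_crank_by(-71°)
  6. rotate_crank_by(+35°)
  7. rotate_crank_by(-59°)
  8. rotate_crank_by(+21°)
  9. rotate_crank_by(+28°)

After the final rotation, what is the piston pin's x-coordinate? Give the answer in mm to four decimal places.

117.6014

set_geometry: r = 35 mm, L = 85 mm, e = 9 mm; θ ← 0°
rotate_crank_by(+54°): θ ← 0° +54° = 54°
rotate_crank_by(+8°): θ ← 54° +8° = 62°
rotate_crank_by(+5°): θ ← 62° +5° = 67°
rotate_crank_by(-71°): θ ← 67° -71° = -4°
rotate_crank_by(+35°): θ ← -4° +35° = 31°
rotate_crank_by(-59°): θ ← 31° -59° = -28°
rotate_crank_by(+21°): θ ← -28° +21° = -7°
rotate_crank_by(+28°): θ ← -7° +28° = 21°
crank pin P = (r cos θ, r sin θ) = (32.675315, 12.542878)
h = r sin θ − e = 12.542878 − 9 = 3.542878
x = r cos θ + √(L² − h²) = 32.675315 + √(7225.0 − 12.5520) = 32.675315 + 84.926133 = 117.601448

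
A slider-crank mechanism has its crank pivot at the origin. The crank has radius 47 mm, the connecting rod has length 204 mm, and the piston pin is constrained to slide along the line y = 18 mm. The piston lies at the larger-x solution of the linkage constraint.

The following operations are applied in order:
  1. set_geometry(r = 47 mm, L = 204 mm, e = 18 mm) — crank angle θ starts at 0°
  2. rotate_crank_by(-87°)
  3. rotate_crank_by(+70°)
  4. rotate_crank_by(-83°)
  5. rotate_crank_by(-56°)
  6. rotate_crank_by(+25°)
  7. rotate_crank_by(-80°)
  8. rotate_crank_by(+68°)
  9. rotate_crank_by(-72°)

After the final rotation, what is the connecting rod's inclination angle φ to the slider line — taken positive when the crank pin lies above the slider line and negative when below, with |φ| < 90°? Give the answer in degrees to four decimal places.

2.5168

set_geometry: r = 47 mm, L = 204 mm, e = 18 mm; θ ← 0°
rotate_crank_by(-87°): θ ← 0° -87° = -87°
rotate_crank_by(+70°): θ ← -87° +70° = -17°
rotate_crank_by(-83°): θ ← -17° -83° = -100°
rotate_crank_by(-56°): θ ← -100° -56° = -156°
rotate_crank_by(+25°): θ ← -156° +25° = -131°
rotate_crank_by(-80°): θ ← -131° -80° = -211°
rotate_crank_by(+68°): θ ← -211° +68° = -143°
rotate_crank_by(-72°): θ ← -143° -72° = -215°
crank pin P = (r cos θ, r sin θ) = (-38.500146, 26.958093)
h = r sin θ − e = 26.958093 − 18 = 8.958093
sin φ = h / L = 8.958093 / 204 = 0.04391222
φ = arcsin(0.04391222) = 2.516794°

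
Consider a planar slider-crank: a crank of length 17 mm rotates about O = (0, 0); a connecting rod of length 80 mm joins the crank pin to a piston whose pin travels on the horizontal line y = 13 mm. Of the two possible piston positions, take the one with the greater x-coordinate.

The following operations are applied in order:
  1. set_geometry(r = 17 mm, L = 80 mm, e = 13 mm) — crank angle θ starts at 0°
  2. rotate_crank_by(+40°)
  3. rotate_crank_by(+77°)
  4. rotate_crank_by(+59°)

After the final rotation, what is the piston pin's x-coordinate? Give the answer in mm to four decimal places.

62.1643

set_geometry: r = 17 mm, L = 80 mm, e = 13 mm; θ ← 0°
rotate_crank_by(+40°): θ ← 0° +40° = 40°
rotate_crank_by(+77°): θ ← 40° +77° = 117°
rotate_crank_by(+59°): θ ← 117° +59° = 176°
crank pin P = (r cos θ, r sin θ) = (-16.958589, 1.185860)
h = r sin θ − e = 1.185860 − 13 = -11.814140
x = r cos θ + √(L² − h²) = -16.958589 + √(6400.0 − 139.5739) = -16.958589 + 79.122854 = 62.164266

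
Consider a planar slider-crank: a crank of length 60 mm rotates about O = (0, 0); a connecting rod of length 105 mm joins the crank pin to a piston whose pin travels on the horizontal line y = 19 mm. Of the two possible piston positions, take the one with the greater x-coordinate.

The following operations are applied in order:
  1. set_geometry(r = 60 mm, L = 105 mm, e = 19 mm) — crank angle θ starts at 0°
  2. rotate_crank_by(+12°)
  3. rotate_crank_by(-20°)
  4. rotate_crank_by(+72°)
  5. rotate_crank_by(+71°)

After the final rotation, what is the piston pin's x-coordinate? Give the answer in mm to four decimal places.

59.9269

set_geometry: r = 60 mm, L = 105 mm, e = 19 mm; θ ← 0°
rotate_crank_by(+12°): θ ← 0° +12° = 12°
rotate_crank_by(-20°): θ ← 12° -20° = -8°
rotate_crank_by(+72°): θ ← -8° +72° = 64°
rotate_crank_by(+71°): θ ← 64° +71° = 135°
crank pin P = (r cos θ, r sin θ) = (-42.426407, 42.426407)
h = r sin θ − e = 42.426407 − 19 = 23.426407
x = r cos θ + √(L² − h²) = -42.426407 + √(11025.0 − 548.7965) = -42.426407 + 102.353327 = 59.926920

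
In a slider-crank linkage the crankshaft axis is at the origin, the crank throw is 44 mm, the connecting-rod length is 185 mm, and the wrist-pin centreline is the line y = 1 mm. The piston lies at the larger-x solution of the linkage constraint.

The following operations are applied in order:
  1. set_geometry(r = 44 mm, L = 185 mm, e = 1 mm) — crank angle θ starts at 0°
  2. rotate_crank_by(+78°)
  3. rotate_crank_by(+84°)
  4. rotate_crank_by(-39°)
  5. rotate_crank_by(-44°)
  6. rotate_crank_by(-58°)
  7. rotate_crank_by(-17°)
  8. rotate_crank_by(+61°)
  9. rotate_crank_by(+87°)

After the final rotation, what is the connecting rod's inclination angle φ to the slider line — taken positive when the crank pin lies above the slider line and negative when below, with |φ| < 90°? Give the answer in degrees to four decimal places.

6.0993

set_geometry: r = 44 mm, L = 185 mm, e = 1 mm; θ ← 0°
rotate_crank_by(+78°): θ ← 0° +78° = 78°
rotate_crank_by(+84°): θ ← 78° +84° = 162°
rotate_crank_by(-39°): θ ← 162° -39° = 123°
rotate_crank_by(-44°): θ ← 123° -44° = 79°
rotate_crank_by(-58°): θ ← 79° -58° = 21°
rotate_crank_by(-17°): θ ← 21° -17° = 4°
rotate_crank_by(+61°): θ ← 4° +61° = 65°
rotate_crank_by(+87°): θ ← 65° +87° = 152°
crank pin P = (r cos θ, r sin θ) = (-38.849694, 20.656749)
h = r sin θ − e = 20.656749 − 1 = 19.656749
sin φ = h / L = 19.656749 / 185 = 0.10625270
φ = arcsin(0.10625270) = 6.099345°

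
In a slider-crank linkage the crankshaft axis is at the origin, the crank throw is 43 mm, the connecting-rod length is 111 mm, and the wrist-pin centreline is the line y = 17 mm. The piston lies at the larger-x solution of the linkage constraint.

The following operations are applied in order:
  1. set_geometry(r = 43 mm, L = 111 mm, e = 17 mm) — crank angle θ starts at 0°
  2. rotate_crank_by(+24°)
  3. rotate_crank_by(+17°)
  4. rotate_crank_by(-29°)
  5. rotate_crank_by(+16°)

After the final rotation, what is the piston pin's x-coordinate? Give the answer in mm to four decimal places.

148.9210

set_geometry: r = 43 mm, L = 111 mm, e = 17 mm; θ ← 0°
rotate_crank_by(+24°): θ ← 0° +24° = 24°
rotate_crank_by(+17°): θ ← 24° +17° = 41°
rotate_crank_by(-29°): θ ← 41° -29° = 12°
rotate_crank_by(+16°): θ ← 12° +16° = 28°
crank pin P = (r cos θ, r sin θ) = (37.966746, 20.187277)
h = r sin θ − e = 20.187277 − 17 = 3.187277
x = r cos θ + √(L² − h²) = 37.966746 + √(12321.0 − 10.1587) = 37.966746 + 110.954230 = 148.920977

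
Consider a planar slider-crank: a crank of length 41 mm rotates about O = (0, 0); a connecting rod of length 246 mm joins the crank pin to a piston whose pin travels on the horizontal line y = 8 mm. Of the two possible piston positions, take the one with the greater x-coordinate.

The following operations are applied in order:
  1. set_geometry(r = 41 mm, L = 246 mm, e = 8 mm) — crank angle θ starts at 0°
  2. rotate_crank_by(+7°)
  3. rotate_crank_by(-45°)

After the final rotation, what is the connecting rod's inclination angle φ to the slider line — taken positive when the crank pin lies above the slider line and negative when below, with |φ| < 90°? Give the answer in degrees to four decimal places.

-7.7662

set_geometry: r = 41 mm, L = 246 mm, e = 8 mm; θ ← 0°
rotate_crank_by(+7°): θ ← 0° +7° = 7°
rotate_crank_by(-45°): θ ← 7° -45° = -38°
crank pin P = (r cos θ, r sin θ) = (32.308441, -25.242120)
h = r sin θ − e = -25.242120 − 8 = -33.242120
sin φ = h / L = -33.242120 / 246 = -0.13513057
φ = arcsin(-0.13513057) = -7.766170°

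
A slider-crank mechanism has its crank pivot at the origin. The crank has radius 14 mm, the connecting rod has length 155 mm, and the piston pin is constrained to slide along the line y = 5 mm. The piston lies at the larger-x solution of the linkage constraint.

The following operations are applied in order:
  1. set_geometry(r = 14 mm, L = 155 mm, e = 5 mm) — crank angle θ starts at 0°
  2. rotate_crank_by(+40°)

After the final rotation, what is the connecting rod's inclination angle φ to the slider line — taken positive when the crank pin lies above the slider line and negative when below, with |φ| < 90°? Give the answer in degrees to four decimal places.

set_geometry: r = 14 mm, L = 155 mm, e = 5 mm; θ ← 0°
rotate_crank_by(+40°): θ ← 0° +40° = 40°
crank pin P = (r cos θ, r sin θ) = (10.724622, 8.999027)
h = r sin θ − e = 8.999027 − 5 = 3.999027
sin φ = h / L = 3.999027 / 155 = 0.02580017
φ = arcsin(0.02580017) = 1.478405°

1.4784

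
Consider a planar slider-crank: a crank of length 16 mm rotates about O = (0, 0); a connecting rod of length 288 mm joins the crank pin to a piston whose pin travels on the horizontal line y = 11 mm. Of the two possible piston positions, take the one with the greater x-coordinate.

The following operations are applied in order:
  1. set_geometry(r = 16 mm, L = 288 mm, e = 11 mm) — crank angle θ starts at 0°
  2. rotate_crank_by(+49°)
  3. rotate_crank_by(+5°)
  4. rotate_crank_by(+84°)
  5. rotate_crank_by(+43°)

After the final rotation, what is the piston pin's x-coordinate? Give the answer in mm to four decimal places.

271.7815

set_geometry: r = 16 mm, L = 288 mm, e = 11 mm; θ ← 0°
rotate_crank_by(+49°): θ ← 0° +49° = 49°
rotate_crank_by(+5°): θ ← 49° +5° = 54°
rotate_crank_by(+84°): θ ← 54° +84° = 138°
rotate_crank_by(+43°): θ ← 138° +43° = 181°
crank pin P = (r cos θ, r sin θ) = (-15.997563, -0.279239)
h = r sin θ − e = -0.279239 − 11 = -11.279239
x = r cos θ + √(L² − h²) = -15.997563 + √(82944.0 − 127.2212) = -15.997563 + 287.779045 = 271.781482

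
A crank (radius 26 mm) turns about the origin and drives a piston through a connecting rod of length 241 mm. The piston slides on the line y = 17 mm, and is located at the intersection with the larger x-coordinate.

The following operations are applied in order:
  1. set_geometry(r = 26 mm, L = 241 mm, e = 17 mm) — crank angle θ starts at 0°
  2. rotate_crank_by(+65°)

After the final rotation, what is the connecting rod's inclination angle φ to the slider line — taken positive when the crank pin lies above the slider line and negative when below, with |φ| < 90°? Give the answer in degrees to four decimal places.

set_geometry: r = 26 mm, L = 241 mm, e = 17 mm; θ ← 0°
rotate_crank_by(+65°): θ ← 0° +65° = 65°
crank pin P = (r cos θ, r sin θ) = (10.988075, 23.564002)
h = r sin θ − e = 23.564002 − 17 = 6.564002
sin φ = h / L = 6.564002 / 241 = 0.02723652
φ = arcsin(0.02723652) = 1.560731°

1.5607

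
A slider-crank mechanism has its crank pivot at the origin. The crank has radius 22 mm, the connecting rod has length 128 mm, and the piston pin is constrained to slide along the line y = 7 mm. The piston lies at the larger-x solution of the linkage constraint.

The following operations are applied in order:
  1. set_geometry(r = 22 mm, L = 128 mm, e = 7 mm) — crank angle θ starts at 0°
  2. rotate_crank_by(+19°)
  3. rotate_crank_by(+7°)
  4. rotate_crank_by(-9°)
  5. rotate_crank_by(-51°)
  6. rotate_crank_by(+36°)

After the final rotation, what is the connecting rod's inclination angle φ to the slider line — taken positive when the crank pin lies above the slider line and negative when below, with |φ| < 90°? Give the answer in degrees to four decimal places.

set_geometry: r = 22 mm, L = 128 mm, e = 7 mm; θ ← 0°
rotate_crank_by(+19°): θ ← 0° +19° = 19°
rotate_crank_by(+7°): θ ← 19° +7° = 26°
rotate_crank_by(-9°): θ ← 26° -9° = 17°
rotate_crank_by(-51°): θ ← 17° -51° = -34°
rotate_crank_by(+36°): θ ← -34° +36° = 2°
crank pin P = (r cos θ, r sin θ) = (21.986598, 0.767789)
h = r sin θ − e = 0.767789 − 7 = -6.232211
sin φ = h / L = -6.232211 / 128 = -0.04868915
φ = arcsin(-0.04868915) = -2.790786°

-2.7908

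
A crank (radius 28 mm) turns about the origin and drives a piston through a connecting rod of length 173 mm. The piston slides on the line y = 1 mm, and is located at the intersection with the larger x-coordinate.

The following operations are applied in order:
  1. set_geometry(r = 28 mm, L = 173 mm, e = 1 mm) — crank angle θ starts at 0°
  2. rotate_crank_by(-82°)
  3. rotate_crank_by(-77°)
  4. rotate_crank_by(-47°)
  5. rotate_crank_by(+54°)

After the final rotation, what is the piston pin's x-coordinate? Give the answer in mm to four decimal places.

147.6982

set_geometry: r = 28 mm, L = 173 mm, e = 1 mm; θ ← 0°
rotate_crank_by(-82°): θ ← 0° -82° = -82°
rotate_crank_by(-77°): θ ← -82° -77° = -159°
rotate_crank_by(-47°): θ ← -159° -47° = -206°
rotate_crank_by(+54°): θ ← -206° +54° = -152°
crank pin P = (r cos θ, r sin θ) = (-24.722533, -13.145204)
h = r sin θ − e = -13.145204 − 1 = -14.145204
x = r cos θ + √(L² − h²) = -24.722533 + √(29929.0 − 200.0868) = -24.722533 + 172.420745 = 147.698212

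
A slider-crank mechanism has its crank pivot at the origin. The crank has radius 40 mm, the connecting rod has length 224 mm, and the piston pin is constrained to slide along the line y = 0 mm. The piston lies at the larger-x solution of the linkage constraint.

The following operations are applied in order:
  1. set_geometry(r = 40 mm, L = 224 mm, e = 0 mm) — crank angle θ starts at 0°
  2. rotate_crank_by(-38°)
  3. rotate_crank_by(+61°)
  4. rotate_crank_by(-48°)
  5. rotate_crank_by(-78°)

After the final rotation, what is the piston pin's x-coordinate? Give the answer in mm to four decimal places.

211.5852

set_geometry: r = 40 mm, L = 224 mm, e = 0 mm; θ ← 0°
rotate_crank_by(-38°): θ ← 0° -38° = -38°
rotate_crank_by(+61°): θ ← -38° +61° = 23°
rotate_crank_by(-48°): θ ← 23° -48° = -25°
rotate_crank_by(-78°): θ ← -25° -78° = -103°
crank pin P = (r cos θ, r sin θ) = (-8.998042, -38.974803)
h = r sin θ − e = -38.974803 − 0 = -38.974803
x = r cos θ + √(L² − h²) = -8.998042 + √(50176.0 − 1519.0352) = -8.998042 + 220.583238 = 211.585196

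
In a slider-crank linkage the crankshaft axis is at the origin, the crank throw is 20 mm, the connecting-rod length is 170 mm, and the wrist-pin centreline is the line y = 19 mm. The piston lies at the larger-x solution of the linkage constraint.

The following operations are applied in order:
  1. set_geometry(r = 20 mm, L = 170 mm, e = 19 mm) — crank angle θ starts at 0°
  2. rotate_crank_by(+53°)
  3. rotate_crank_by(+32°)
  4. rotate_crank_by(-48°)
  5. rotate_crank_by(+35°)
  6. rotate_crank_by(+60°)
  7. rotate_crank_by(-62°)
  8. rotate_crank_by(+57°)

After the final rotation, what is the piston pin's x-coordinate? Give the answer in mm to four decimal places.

157.9367

set_geometry: r = 20 mm, L = 170 mm, e = 19 mm; θ ← 0°
rotate_crank_by(+53°): θ ← 0° +53° = 53°
rotate_crank_by(+32°): θ ← 53° +32° = 85°
rotate_crank_by(-48°): θ ← 85° -48° = 37°
rotate_crank_by(+35°): θ ← 37° +35° = 72°
rotate_crank_by(+60°): θ ← 72° +60° = 132°
rotate_crank_by(-62°): θ ← 132° -62° = 70°
rotate_crank_by(+57°): θ ← 70° +57° = 127°
crank pin P = (r cos θ, r sin θ) = (-12.036300, 15.972710)
h = r sin θ − e = 15.972710 − 19 = -3.027290
x = r cos θ + √(L² − h²) = -12.036300 + √(28900.0 − 9.1645) = -12.036300 + 169.973043 = 157.936743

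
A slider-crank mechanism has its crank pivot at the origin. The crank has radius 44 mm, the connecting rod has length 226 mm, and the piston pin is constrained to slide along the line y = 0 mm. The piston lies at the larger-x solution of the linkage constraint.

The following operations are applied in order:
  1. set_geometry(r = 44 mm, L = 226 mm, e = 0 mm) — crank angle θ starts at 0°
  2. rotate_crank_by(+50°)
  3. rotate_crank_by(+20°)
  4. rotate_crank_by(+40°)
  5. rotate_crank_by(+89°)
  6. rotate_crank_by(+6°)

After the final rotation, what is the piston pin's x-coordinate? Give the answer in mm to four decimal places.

set_geometry: r = 44 mm, L = 226 mm, e = 0 mm; θ ← 0°
rotate_crank_by(+50°): θ ← 0° +50° = 50°
rotate_crank_by(+20°): θ ← 50° +20° = 70°
rotate_crank_by(+40°): θ ← 70° +40° = 110°
rotate_crank_by(+89°): θ ← 110° +89° = 199°
rotate_crank_by(+6°): θ ← 199° +6° = 205°
crank pin P = (r cos θ, r sin θ) = (-39.877543, -18.595204)
h = r sin θ − e = -18.595204 − 0 = -18.595204
x = r cos θ + √(L² − h²) = -39.877543 + √(51076.0 − 345.7816) = -39.877543 + 225.233697 = 185.356155

185.3562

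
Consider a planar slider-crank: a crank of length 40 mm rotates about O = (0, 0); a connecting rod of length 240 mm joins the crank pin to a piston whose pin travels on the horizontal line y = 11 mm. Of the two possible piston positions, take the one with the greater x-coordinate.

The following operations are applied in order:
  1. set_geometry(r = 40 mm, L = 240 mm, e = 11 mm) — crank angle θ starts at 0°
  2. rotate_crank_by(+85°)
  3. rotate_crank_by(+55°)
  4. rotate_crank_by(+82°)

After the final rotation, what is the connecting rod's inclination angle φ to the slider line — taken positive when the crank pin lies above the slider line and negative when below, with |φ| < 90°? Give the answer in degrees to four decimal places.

-9.0534

set_geometry: r = 40 mm, L = 240 mm, e = 11 mm; θ ← 0°
rotate_crank_by(+85°): θ ← 0° +85° = 85°
rotate_crank_by(+55°): θ ← 85° +55° = 140°
rotate_crank_by(+82°): θ ← 140° +82° = 222°
crank pin P = (r cos θ, r sin θ) = (-29.725793, -26.765224)
h = r sin θ − e = -26.765224 − 11 = -37.765224
sin φ = h / L = -37.765224 / 240 = -0.15735510
φ = arcsin(-0.15735510) = -9.053410°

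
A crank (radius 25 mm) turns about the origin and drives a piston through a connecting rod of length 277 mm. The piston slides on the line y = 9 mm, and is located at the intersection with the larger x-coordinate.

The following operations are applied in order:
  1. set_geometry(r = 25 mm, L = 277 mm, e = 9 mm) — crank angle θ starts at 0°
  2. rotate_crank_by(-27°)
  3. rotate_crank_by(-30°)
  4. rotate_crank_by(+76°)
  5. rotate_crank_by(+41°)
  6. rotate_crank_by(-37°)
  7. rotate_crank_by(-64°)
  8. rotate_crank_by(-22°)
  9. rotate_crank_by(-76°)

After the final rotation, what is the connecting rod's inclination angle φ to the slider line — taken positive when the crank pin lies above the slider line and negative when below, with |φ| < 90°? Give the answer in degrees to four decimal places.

set_geometry: r = 25 mm, L = 277 mm, e = 9 mm; θ ← 0°
rotate_crank_by(-27°): θ ← 0° -27° = -27°
rotate_crank_by(-30°): θ ← -27° -30° = -57°
rotate_crank_by(+76°): θ ← -57° +76° = 19°
rotate_crank_by(+41°): θ ← 19° +41° = 60°
rotate_crank_by(-37°): θ ← 60° -37° = 23°
rotate_crank_by(-64°): θ ← 23° -64° = -41°
rotate_crank_by(-22°): θ ← -41° -22° = -63°
rotate_crank_by(-76°): θ ← -63° -76° = -139°
crank pin P = (r cos θ, r sin θ) = (-18.867740, -16.401476)
h = r sin θ − e = -16.401476 − 9 = -25.401476
sin φ = h / L = -25.401476 / 277 = -0.09170208
φ = arcsin(-0.09170208) = -5.261534°

-5.2615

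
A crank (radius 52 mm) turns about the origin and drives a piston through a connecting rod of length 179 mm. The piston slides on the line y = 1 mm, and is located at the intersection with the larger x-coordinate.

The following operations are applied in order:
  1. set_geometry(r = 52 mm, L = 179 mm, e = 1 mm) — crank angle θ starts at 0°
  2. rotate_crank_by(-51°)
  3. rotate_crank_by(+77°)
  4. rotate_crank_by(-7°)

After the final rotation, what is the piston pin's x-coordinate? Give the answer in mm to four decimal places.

set_geometry: r = 52 mm, L = 179 mm, e = 1 mm; θ ← 0°
rotate_crank_by(-51°): θ ← 0° -51° = -51°
rotate_crank_by(+77°): θ ← -51° +77° = 26°
rotate_crank_by(-7°): θ ← 26° -7° = 19°
crank pin P = (r cos θ, r sin θ) = (49.166966, 16.929544)
h = r sin θ − e = 16.929544 − 1 = 15.929544
x = r cos θ + √(L² − h²) = 49.166966 + √(32041.0 − 253.7504) = 49.166966 + 178.289791 = 227.456757

227.4568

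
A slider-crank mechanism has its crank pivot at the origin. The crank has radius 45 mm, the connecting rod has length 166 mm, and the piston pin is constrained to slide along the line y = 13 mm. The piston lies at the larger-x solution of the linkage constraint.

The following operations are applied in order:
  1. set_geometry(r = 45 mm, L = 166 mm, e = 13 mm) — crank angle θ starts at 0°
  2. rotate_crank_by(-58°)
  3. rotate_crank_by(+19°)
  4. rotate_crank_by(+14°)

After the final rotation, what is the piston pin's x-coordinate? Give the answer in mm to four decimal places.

203.6668

set_geometry: r = 45 mm, L = 166 mm, e = 13 mm; θ ← 0°
rotate_crank_by(-58°): θ ← 0° -58° = -58°
rotate_crank_by(+19°): θ ← -58° +19° = -39°
rotate_crank_by(+14°): θ ← -39° +14° = -25°
crank pin P = (r cos θ, r sin θ) = (40.783850, -19.017822)
h = r sin θ − e = -19.017822 − 13 = -32.017822
x = r cos θ + √(L² − h²) = 40.783850 + √(27556.0 − 1025.1409) = 40.783850 + 162.882961 = 203.666812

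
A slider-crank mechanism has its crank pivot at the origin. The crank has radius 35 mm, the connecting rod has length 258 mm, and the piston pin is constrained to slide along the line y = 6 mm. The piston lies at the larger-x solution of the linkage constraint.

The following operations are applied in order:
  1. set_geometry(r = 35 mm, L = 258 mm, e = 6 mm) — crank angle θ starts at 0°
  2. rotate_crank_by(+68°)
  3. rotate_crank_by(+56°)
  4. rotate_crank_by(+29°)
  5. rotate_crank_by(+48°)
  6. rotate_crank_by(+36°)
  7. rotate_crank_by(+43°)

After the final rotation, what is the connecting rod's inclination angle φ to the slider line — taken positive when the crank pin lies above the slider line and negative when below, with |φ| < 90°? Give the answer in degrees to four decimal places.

-9.0243

set_geometry: r = 35 mm, L = 258 mm, e = 6 mm; θ ← 0°
rotate_crank_by(+68°): θ ← 0° +68° = 68°
rotate_crank_by(+56°): θ ← 68° +56° = 124°
rotate_crank_by(+29°): θ ← 124° +29° = 153°
rotate_crank_by(+48°): θ ← 153° +48° = 201°
rotate_crank_by(+36°): θ ← 201° +36° = 237°
rotate_crank_by(+43°): θ ← 237° +43° = 280°
crank pin P = (r cos θ, r sin θ) = (6.077686, -34.468271)
h = r sin θ − e = -34.468271 − 6 = -40.468271
sin φ = h / L = -40.468271 / 258 = -0.15685376
φ = arcsin(-0.15685376) = -9.024324°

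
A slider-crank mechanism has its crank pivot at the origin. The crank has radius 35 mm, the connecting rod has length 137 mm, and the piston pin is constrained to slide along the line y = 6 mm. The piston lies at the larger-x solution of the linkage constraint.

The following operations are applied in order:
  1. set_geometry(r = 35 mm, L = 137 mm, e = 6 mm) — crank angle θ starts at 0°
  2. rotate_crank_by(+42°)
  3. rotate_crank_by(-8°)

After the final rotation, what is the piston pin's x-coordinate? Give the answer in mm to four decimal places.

165.3424

set_geometry: r = 35 mm, L = 137 mm, e = 6 mm; θ ← 0°
rotate_crank_by(+42°): θ ← 0° +42° = 42°
rotate_crank_by(-8°): θ ← 42° -8° = 34°
crank pin P = (r cos θ, r sin θ) = (29.016315, 19.571752)
h = r sin θ − e = 19.571752 − 6 = 13.571752
x = r cos θ + √(L² − h²) = 29.016315 + √(18769.0 − 184.1924) = 29.016315 + 136.326107 = 165.342422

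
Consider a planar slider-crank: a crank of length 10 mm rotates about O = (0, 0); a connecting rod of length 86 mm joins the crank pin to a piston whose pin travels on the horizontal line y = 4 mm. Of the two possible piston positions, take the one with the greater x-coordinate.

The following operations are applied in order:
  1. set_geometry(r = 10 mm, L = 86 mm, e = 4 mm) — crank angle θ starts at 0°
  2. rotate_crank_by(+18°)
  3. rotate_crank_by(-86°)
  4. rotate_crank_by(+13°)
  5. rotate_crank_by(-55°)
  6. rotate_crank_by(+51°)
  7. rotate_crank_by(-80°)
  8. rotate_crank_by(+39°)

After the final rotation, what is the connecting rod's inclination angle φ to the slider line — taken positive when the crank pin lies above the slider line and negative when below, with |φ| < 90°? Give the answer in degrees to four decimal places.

-9.2663

set_geometry: r = 10 mm, L = 86 mm, e = 4 mm; θ ← 0°
rotate_crank_by(+18°): θ ← 0° +18° = 18°
rotate_crank_by(-86°): θ ← 18° -86° = -68°
rotate_crank_by(+13°): θ ← -68° +13° = -55°
rotate_crank_by(-55°): θ ← -55° -55° = -110°
rotate_crank_by(+51°): θ ← -110° +51° = -59°
rotate_crank_by(-80°): θ ← -59° -80° = -139°
rotate_crank_by(+39°): θ ← -139° +39° = -100°
crank pin P = (r cos θ, r sin θ) = (-1.736482, -9.848078)
h = r sin θ − e = -9.848078 − 4 = -13.848078
sin φ = h / L = -13.848078 / 86 = -0.16102416
φ = arcsin(-0.16102416) = -9.266347°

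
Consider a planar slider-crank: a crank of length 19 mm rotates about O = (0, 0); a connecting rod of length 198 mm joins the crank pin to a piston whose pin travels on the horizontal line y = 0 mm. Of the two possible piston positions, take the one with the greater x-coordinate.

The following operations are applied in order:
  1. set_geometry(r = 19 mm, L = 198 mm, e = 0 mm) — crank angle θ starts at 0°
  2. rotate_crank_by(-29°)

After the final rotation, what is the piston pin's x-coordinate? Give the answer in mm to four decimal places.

set_geometry: r = 19 mm, L = 198 mm, e = 0 mm; θ ← 0°
rotate_crank_by(-29°): θ ← 0° -29° = -29°
crank pin P = (r cos θ, r sin θ) = (16.617774, -9.211383)
h = r sin θ − e = -9.211383 − 0 = -9.211383
x = r cos θ + √(L² − h²) = 16.617774 + √(39204.0 − 84.8496) = 16.617774 + 197.785617 = 214.403392

214.4034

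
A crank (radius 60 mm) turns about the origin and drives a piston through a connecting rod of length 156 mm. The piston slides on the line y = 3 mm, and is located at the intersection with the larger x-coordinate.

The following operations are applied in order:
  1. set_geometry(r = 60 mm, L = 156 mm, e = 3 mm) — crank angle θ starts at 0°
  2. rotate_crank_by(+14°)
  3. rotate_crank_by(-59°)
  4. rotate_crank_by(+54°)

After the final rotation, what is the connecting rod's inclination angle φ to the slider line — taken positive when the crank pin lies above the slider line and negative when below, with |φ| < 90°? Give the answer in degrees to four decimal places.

set_geometry: r = 60 mm, L = 156 mm, e = 3 mm; θ ← 0°
rotate_crank_by(+14°): θ ← 0° +14° = 14°
rotate_crank_by(-59°): θ ← 14° -59° = -45°
rotate_crank_by(+54°): θ ← -45° +54° = 9°
crank pin P = (r cos θ, r sin θ) = (59.261300, 9.386068)
h = r sin θ − e = 9.386068 − 3 = 6.386068
sin φ = h / L = 6.386068 / 156 = 0.04093633
φ = arcsin(0.04093633) = 2.346135°

2.3461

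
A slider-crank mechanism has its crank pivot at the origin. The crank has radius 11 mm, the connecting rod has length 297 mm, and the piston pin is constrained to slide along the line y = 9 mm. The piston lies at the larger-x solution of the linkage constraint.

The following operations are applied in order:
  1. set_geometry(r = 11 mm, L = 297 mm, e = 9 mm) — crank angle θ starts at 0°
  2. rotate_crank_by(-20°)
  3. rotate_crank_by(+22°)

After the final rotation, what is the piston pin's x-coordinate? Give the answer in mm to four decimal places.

307.8683

set_geometry: r = 11 mm, L = 297 mm, e = 9 mm; θ ← 0°
rotate_crank_by(-20°): θ ← 0° -20° = -20°
rotate_crank_by(+22°): θ ← -20° +22° = 2°
crank pin P = (r cos θ, r sin θ) = (10.993299, 0.383894)
h = r sin θ − e = 0.383894 − 9 = -8.616106
x = r cos θ + √(L² − h²) = 10.993299 + √(88209.0 − 74.2373) = 10.993299 + 296.874995 = 307.868294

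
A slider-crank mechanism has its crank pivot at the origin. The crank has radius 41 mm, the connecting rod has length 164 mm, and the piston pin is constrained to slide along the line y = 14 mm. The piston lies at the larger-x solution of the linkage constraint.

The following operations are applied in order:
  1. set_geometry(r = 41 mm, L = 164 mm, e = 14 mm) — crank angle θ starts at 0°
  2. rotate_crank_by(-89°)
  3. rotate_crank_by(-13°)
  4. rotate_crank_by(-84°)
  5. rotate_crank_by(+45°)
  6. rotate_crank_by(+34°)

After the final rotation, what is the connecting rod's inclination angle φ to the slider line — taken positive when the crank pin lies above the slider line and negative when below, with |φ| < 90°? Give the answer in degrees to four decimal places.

-18.9318

set_geometry: r = 41 mm, L = 164 mm, e = 14 mm; θ ← 0°
rotate_crank_by(-89°): θ ← 0° -89° = -89°
rotate_crank_by(-13°): θ ← -89° -13° = -102°
rotate_crank_by(-84°): θ ← -102° -84° = -186°
rotate_crank_by(+45°): θ ← -186° +45° = -141°
rotate_crank_by(+34°): θ ← -141° +34° = -107°
crank pin P = (r cos θ, r sin θ) = (-11.987240, -39.208495)
h = r sin θ − e = -39.208495 − 14 = -53.208495
sin φ = h / L = -53.208495 / 164 = -0.32444204
φ = arcsin(-0.32444204) = -18.931775°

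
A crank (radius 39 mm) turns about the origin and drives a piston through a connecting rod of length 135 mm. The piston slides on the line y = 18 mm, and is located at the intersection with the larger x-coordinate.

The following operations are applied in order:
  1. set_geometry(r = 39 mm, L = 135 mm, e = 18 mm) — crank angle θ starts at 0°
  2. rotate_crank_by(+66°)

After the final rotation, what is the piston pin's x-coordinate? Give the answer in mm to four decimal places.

set_geometry: r = 39 mm, L = 135 mm, e = 18 mm; θ ← 0°
rotate_crank_by(+66°): θ ← 0° +66° = 66°
crank pin P = (r cos θ, r sin θ) = (15.862729, 35.628273)
h = r sin θ − e = 35.628273 − 18 = 17.628273
x = r cos θ + √(L² − h²) = 15.862729 + √(18225.0 − 310.7560) = 15.862729 + 133.844103 = 149.706832

149.7068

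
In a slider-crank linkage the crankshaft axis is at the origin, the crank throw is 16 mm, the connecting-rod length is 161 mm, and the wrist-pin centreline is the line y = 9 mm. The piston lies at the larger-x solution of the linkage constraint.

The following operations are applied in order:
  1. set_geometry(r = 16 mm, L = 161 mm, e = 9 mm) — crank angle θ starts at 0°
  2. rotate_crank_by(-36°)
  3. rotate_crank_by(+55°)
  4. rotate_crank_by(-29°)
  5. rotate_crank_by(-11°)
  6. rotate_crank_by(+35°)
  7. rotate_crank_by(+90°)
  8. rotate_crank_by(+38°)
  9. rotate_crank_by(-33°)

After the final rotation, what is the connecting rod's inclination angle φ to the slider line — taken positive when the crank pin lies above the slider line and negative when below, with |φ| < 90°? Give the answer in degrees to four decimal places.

2.1814

set_geometry: r = 16 mm, L = 161 mm, e = 9 mm; θ ← 0°
rotate_crank_by(-36°): θ ← 0° -36° = -36°
rotate_crank_by(+55°): θ ← -36° +55° = 19°
rotate_crank_by(-29°): θ ← 19° -29° = -10°
rotate_crank_by(-11°): θ ← -10° -11° = -21°
rotate_crank_by(+35°): θ ← -21° +35° = 14°
rotate_crank_by(+90°): θ ← 14° +90° = 104°
rotate_crank_by(+38°): θ ← 104° +38° = 142°
rotate_crank_by(-33°): θ ← 142° -33° = 109°
crank pin P = (r cos θ, r sin θ) = (-5.209090, 15.128297)
h = r sin θ − e = 15.128297 − 9 = 6.128297
sin φ = h / L = 6.128297 / 161 = 0.03806396
φ = arcsin(0.03806396) = 2.181431°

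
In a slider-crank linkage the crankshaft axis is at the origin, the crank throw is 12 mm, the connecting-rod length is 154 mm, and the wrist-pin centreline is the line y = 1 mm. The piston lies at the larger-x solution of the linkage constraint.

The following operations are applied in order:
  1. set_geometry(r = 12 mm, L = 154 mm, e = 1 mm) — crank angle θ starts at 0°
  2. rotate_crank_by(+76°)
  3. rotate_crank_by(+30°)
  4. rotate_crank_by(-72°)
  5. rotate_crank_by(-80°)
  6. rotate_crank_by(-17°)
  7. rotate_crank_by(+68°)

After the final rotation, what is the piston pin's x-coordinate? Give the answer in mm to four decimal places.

165.9543

set_geometry: r = 12 mm, L = 154 mm, e = 1 mm; θ ← 0°
rotate_crank_by(+76°): θ ← 0° +76° = 76°
rotate_crank_by(+30°): θ ← 76° +30° = 106°
rotate_crank_by(-72°): θ ← 106° -72° = 34°
rotate_crank_by(-80°): θ ← 34° -80° = -46°
rotate_crank_by(-17°): θ ← -46° -17° = -63°
rotate_crank_by(+68°): θ ← -63° +68° = 5°
crank pin P = (r cos θ, r sin θ) = (11.954336, 1.045869)
h = r sin θ − e = 1.045869 − 1 = 0.045869
x = r cos θ + √(L² − h²) = 11.954336 + √(23716.0 − 0.0021) = 11.954336 + 153.999993 = 165.954330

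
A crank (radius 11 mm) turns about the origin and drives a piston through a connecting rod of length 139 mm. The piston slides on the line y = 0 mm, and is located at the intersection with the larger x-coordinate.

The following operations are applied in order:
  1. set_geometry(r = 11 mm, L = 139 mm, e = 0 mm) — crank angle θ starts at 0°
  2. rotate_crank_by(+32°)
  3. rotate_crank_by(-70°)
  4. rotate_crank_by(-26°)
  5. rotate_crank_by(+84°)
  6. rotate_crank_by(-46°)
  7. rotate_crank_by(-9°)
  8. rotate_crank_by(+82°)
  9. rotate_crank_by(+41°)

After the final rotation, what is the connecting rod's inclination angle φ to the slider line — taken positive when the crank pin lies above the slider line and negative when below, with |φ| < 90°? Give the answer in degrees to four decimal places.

4.5362

set_geometry: r = 11 mm, L = 139 mm, e = 0 mm; θ ← 0°
rotate_crank_by(+32°): θ ← 0° +32° = 32°
rotate_crank_by(-70°): θ ← 32° -70° = -38°
rotate_crank_by(-26°): θ ← -38° -26° = -64°
rotate_crank_by(+84°): θ ← -64° +84° = 20°
rotate_crank_by(-46°): θ ← 20° -46° = -26°
rotate_crank_by(-9°): θ ← -26° -9° = -35°
rotate_crank_by(+82°): θ ← -35° +82° = 47°
rotate_crank_by(+41°): θ ← 47° +41° = 88°
crank pin P = (r cos θ, r sin θ) = (0.383894, 10.993299)
h = r sin θ − e = 10.993299 − 0 = 10.993299
sin φ = h / L = 10.993299 / 139 = 0.07908848
φ = arcsin(0.07908848) = 4.536174°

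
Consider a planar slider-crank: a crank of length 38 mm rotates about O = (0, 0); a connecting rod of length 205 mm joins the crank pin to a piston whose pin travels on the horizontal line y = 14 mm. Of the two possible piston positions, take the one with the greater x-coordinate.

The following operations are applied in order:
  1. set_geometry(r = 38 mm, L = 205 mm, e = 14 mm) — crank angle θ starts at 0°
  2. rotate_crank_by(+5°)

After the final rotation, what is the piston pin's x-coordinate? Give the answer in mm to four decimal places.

set_geometry: r = 38 mm, L = 205 mm, e = 14 mm; θ ← 0°
rotate_crank_by(+5°): θ ← 0° +5° = 5°
crank pin P = (r cos θ, r sin θ) = (37.855399, 3.311918)
h = r sin θ − e = 3.311918 − 14 = -10.688082
x = r cos θ + √(L² − h²) = 37.855399 + √(42025.0 − 114.2351) = 37.855399 + 204.721188 = 242.576587

242.5766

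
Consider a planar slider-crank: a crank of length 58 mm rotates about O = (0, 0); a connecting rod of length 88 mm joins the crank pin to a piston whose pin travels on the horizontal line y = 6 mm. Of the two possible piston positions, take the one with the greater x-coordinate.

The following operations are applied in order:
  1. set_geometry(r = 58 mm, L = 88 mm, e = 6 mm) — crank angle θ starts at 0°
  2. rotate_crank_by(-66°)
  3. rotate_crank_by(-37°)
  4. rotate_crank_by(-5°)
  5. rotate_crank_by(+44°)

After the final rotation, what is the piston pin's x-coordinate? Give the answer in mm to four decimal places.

91.4929

set_geometry: r = 58 mm, L = 88 mm, e = 6 mm; θ ← 0°
rotate_crank_by(-66°): θ ← 0° -66° = -66°
rotate_crank_by(-37°): θ ← -66° -37° = -103°
rotate_crank_by(-5°): θ ← -103° -5° = -108°
rotate_crank_by(+44°): θ ← -108° +44° = -64°
crank pin P = (r cos θ, r sin θ) = (25.425527, -52.130055)
h = r sin θ − e = -52.130055 − 6 = -58.130055
x = r cos θ + √(L² − h²) = 25.425527 + √(7744.0 − 3379.1033) = 25.425527 + 66.067365 = 91.492892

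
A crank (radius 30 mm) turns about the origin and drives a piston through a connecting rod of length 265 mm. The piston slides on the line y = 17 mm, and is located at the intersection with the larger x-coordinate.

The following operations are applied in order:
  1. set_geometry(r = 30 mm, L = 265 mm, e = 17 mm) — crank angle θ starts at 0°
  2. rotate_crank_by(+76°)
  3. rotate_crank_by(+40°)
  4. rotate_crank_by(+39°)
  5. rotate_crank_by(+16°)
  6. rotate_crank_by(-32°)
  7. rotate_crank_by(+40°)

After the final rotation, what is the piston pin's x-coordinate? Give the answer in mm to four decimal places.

234.4919

set_geometry: r = 30 mm, L = 265 mm, e = 17 mm; θ ← 0°
rotate_crank_by(+76°): θ ← 0° +76° = 76°
rotate_crank_by(+40°): θ ← 76° +40° = 116°
rotate_crank_by(+39°): θ ← 116° +39° = 155°
rotate_crank_by(+16°): θ ← 155° +16° = 171°
rotate_crank_by(-32°): θ ← 171° -32° = 139°
rotate_crank_by(+40°): θ ← 139° +40° = 179°
crank pin P = (r cos θ, r sin θ) = (-29.995431, 0.523572)
h = r sin θ − e = 0.523572 − 17 = -16.476428
x = r cos θ + √(L² − h²) = -29.995431 + √(70225.0 − 271.4727) = -29.995431 + 264.487291 = 234.491861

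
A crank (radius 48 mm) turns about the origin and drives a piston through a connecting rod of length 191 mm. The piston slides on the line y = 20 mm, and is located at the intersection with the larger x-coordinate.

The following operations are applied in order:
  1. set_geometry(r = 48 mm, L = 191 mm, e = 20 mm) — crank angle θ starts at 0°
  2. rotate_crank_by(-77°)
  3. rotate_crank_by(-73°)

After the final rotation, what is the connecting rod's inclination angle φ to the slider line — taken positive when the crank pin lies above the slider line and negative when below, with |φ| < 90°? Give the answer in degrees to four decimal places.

-13.3186

set_geometry: r = 48 mm, L = 191 mm, e = 20 mm; θ ← 0°
rotate_crank_by(-77°): θ ← 0° -77° = -77°
rotate_crank_by(-73°): θ ← -77° -73° = -150°
crank pin P = (r cos θ, r sin θ) = (-41.569219, -24.000000)
h = r sin θ − e = -24.000000 − 20 = -44.000000
sin φ = h / L = -44.000000 / 191 = -0.23036649
φ = arcsin(-0.23036649) = -13.318650°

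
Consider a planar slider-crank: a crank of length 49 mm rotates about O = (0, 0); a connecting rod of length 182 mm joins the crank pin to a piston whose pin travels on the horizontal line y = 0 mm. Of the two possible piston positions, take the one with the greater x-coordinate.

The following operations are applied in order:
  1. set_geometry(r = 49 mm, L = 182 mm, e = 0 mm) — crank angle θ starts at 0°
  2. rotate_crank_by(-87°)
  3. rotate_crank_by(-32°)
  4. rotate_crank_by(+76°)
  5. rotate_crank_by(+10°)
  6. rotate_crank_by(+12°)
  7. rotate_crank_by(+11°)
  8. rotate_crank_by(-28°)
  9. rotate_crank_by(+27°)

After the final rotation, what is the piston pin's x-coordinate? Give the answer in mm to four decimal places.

set_geometry: r = 49 mm, L = 182 mm, e = 0 mm; θ ← 0°
rotate_crank_by(-87°): θ ← 0° -87° = -87°
rotate_crank_by(-32°): θ ← -87° -32° = -119°
rotate_crank_by(+76°): θ ← -119° +76° = -43°
rotate_crank_by(+10°): θ ← -43° +10° = -33°
rotate_crank_by(+12°): θ ← -33° +12° = -21°
rotate_crank_by(+11°): θ ← -21° +11° = -10°
rotate_crank_by(-28°): θ ← -10° -28° = -38°
rotate_crank_by(+27°): θ ← -38° +27° = -11°
crank pin P = (r cos θ, r sin θ) = (48.099732, -9.349641)
h = r sin θ − e = -9.349641 − 0 = -9.349641
x = r cos θ + √(L² − h²) = 48.099732 + √(33124.0 − 87.4158) = 48.099732 + 181.759688 = 229.859420

229.8594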